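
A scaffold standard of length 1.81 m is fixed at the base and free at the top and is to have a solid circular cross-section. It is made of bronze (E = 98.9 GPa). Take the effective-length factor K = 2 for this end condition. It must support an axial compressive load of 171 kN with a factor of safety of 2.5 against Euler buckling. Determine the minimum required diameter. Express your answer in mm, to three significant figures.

Required P_cr = n·P = 2.5 × 171 = 427.5 kN
L_e = K·L = 2 × 1.81 = 3.620 m
Required I = P_cr·L_e²/(π²E) = 4.275×10^5 × 3.620² / (π² × 9.89×10^10) = 5.739×10^-6 m⁴
I_req = 5.739×10^6 mm⁴
Solid circle: I = πd⁴/64  ⇒  d = (64I/π)^(1/4) = (64×5.739×10^6/π)^(1/4) = 104 mm

d ≈ 104 mm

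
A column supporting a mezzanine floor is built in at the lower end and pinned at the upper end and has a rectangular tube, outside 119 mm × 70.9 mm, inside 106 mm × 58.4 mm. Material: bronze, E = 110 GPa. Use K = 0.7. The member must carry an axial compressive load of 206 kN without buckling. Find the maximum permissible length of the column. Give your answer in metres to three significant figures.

Weak-axis I_min = (h_o·b_o³ − h_i·b_i³)/12 with b_o = 70.9, b_i = 58.40 mm (shorter outer/inner sides).
I_min = (119×70.9³ − 106.0×58.40³)/12 = 1.775×10^6 mm⁴
I = 1.775×10^-6 m⁴
At the buckling limit P_cr = P = 2.060×10^5 N
From P_cr = π²EI/(K·L)²:  L = (1/K)·√(π²EI/P_cr) = (1/0.7)·√(π²×1.10×10^11×1.775×10^-6/2.060×10^5)
L = 4.37 m

L_max ≈ 4.37 m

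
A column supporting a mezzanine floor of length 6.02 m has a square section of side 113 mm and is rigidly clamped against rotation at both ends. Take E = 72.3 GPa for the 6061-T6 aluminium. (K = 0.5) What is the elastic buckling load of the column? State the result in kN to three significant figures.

P_cr ≈ 1070 kN

I = a⁴/12 = 113⁴/12 = 1.359×10^7 mm⁴
I = 1.359×10^7 mm⁴ = 1.359×10^-5 m⁴
Effective length L_e = K·L = 0.5 × 6.02 = 3.010 m
P_cr = π²EI / L_e² = π² × 72.3×10⁹ × 1.359×10^-5 / 3.010² = 1.070×10^6 N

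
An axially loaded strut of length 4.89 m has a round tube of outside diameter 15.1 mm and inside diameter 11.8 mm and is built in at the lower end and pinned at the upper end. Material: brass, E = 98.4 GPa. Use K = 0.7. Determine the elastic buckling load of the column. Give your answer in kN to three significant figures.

d_o = 15.1 mm, d_i = 11.8 mm
I = π(d_o⁴ − d_i⁴)/64 = π(15.1⁴ − 11.80⁴)/64 = 1.600×10^3 mm⁴
I = 1.600×10^3 mm⁴ = 1.600×10^-9 m⁴
Effective length L_e = K·L = 0.7 × 4.89 = 3.423 m
P_cr = π²EI / L_e² = π² × 98.4×10⁹ × 1.600×10^-9 / 3.423² = 132.6 N

P_cr ≈ 0.133 kN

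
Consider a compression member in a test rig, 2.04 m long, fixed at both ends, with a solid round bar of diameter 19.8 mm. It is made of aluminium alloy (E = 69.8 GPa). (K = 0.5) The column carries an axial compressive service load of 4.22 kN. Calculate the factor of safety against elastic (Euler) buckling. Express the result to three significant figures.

I = πd⁴/64 = π×19.8⁴/64 = 7.545×10^3 mm⁴
I = 7.545×10^3 mm⁴ = 7.545×10^-9 m⁴
Effective length L_e = K·L = 0.5 × 2.04 = 1.020 m
P_cr = π²EI / L_e² = π² × 69.8×10⁹ × 7.545×10^-9 / 1.020² = 4.996×10^3 N
Factor of safety n = P_cr / P = 4.9956 / 4.22 = 1.18

n ≈ 1.18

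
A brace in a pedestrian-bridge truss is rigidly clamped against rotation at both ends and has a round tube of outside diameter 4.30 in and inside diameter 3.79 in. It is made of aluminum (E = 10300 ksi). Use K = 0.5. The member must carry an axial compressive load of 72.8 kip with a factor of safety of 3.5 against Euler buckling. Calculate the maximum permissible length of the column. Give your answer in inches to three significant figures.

d_o = 4.30 in, d_i = 3.79 in
I = π(d_o⁴ − d_i⁴)/64 = π(4.30⁴ − 3.790⁴)/64 = 6.654 in⁴
Required critical load P_cr = n·P = 3.5 × 72.8 = 254.8 kip = 2.548×10^5 lb
From P_cr = π²EI/(K·L)²:  L = (1/K)·√(π²EI/P_cr) = (1/0.5)·√(π²×1.03×10^7×6.654/2.548×10^5)
L = 103 in

L_max ≈ 103 in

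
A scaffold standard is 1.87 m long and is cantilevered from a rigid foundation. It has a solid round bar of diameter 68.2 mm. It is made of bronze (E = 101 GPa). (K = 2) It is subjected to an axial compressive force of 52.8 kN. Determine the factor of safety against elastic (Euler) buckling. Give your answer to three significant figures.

n ≈ 1.43

I = πd⁴/64 = π×68.2⁴/64 = 1.062×10^6 mm⁴
I = 1.062×10^6 mm⁴ = 1.062×10^-6 m⁴
Effective length L_e = K·L = 2 × 1.87 = 3.740 m
P_cr = π²EI / L_e² = π² × 101×10⁹ × 1.062×10^-6 / 3.740² = 7.568×10^4 N
Factor of safety n = P_cr / P = 75.681 / 52.8 = 1.43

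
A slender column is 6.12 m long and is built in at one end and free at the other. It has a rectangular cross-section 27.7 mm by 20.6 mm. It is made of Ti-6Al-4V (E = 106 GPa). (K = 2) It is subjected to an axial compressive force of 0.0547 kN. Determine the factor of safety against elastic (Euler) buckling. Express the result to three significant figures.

Buckling occurs about the weak axis: I_min = h·b³/12 with b = 20.6 mm (the shorter side).
I_min = 27.7×20.6³/12 = 2.018×10^4 mm⁴
I = 2.018×10^4 mm⁴ = 2.018×10^-8 m⁴
Effective length L_e = K·L = 2 × 6.12 = 12.24 m
P_cr = π²EI / L_e² = π² × 106×10⁹ × 2.018×10^-8 / 12.24² = 140.9 N
Factor of safety n = P_cr / P = 0.14091 / 0.0547 = 2.58

n ≈ 2.58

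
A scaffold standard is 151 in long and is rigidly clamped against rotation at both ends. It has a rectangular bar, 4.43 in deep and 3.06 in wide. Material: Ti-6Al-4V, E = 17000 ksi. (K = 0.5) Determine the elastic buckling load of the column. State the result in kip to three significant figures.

P_cr ≈ 311 kip

Buckling occurs about the weak axis: I_min = h·b³/12 with b = 3.06 in (the shorter side).
I_min = 4.43×3.06³/12 = 10.58 in⁴
Effective length L_e = K·L = 0.5 × 151 = 75.50 in
P_cr = π²EI / L_e² = π² × 17000×10³ × 10.58 / 75.50² = 3.113×10^5 lb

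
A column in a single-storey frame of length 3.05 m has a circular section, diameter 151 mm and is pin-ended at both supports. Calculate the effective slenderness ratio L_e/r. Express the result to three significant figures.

For a solid circle r = d/4 = 151/4 = 37.75 mm
L_e = K·L = 1 × 3.05 m = 3.050 m = 3050.0 mm
λ = L_e / r_min = 3050.0 / 37.75 = 80.8

λ ≈ 80.8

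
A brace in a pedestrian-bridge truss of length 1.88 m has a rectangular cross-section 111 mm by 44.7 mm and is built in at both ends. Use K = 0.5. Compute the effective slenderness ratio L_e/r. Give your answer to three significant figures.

λ ≈ 72.8

Buckling occurs about the weak axis: I_min = h·b³/12 with b = 44.7 mm (the shorter side).
I_min = 111×44.7³/12 = 8.262×10^5 mm⁴
A = 4.962×10^3 mm²;  r_min = √(I/A) = √(8.262×10^5/4.962×10^3) = 12.90 mm
L_e = K·L = 0.5 × 1.88 m = 0.9400 m = 940.00 mm
λ = L_e / r_min = 940.00 / 12.90 = 72.8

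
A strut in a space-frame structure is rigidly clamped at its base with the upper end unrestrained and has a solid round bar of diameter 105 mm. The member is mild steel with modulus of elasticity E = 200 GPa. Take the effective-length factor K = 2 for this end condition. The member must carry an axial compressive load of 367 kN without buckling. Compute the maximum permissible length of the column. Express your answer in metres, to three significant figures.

L_max ≈ 2.83 m

I = πd⁴/64 = π×105⁴/64 = 5.967×10^6 mm⁴
I = 5.967×10^-6 m⁴
At the buckling limit P_cr = P = 3.670×10^5 N
From P_cr = π²EI/(K·L)²:  L = (1/K)·√(π²EI/P_cr) = (1/2)·√(π²×2.00×10^11×5.967×10^-6/3.670×10^5)
L = 2.83 m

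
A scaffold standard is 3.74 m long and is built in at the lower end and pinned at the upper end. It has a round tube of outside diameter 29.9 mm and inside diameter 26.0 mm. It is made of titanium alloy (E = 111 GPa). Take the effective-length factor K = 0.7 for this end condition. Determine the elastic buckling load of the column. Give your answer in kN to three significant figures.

P_cr ≈ 2.69 kN

d_o = 29.9 mm, d_i = 26.0 mm
I = π(d_o⁴ − d_i⁴)/64 = π(29.9⁴ − 26.00⁴)/64 = 1.680×10^4 mm⁴
I = 1.680×10^4 mm⁴ = 1.680×10^-8 m⁴
Effective length L_e = K·L = 0.7 × 3.74 = 2.618 m
P_cr = π²EI / L_e² = π² × 111×10⁹ × 1.680×10^-8 / 2.618² = 2.686×10^3 N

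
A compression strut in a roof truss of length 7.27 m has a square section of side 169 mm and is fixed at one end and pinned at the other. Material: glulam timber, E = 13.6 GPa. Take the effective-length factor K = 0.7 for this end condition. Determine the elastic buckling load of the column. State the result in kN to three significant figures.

P_cr ≈ 352 kN

I = a⁴/12 = 169⁴/12 = 6.798×10^7 mm⁴
I = 6.798×10^7 mm⁴ = 6.798×10^-5 m⁴
Effective length L_e = K·L = 0.7 × 7.27 = 5.089 m
P_cr = π²EI / L_e² = π² × 13.6×10⁹ × 6.798×10^-5 / 5.089² = 3.523×10^5 N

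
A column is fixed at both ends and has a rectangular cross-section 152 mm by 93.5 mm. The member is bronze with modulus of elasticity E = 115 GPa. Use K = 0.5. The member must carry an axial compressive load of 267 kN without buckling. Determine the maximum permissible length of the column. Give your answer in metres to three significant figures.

L_max ≈ 13.3 m

Buckling occurs about the weak axis: I_min = h·b³/12 with b = 93.5 mm (the shorter side).
I_min = 152×93.5³/12 = 1.035×10^7 mm⁴
I = 1.035×10^-5 m⁴
At the buckling limit P_cr = P = 2.670×10^5 N
From P_cr = π²EI/(K·L)²:  L = (1/K)·√(π²EI/P_cr) = (1/0.5)·√(π²×1.15×10^11×1.035×10^-5/2.670×10^5)
L = 13.3 m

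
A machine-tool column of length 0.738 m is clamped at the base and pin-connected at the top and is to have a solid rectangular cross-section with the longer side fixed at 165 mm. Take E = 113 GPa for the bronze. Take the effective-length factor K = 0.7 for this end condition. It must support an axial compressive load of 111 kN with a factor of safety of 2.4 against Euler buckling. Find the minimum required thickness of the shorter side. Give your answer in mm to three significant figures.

Required P_cr = n·P = 2.4 × 111 = 266.4 kN
L_e = K·L = 0.7 × 0.738 = 0.5166 m
Required I = P_cr·L_e²/(π²E) = 2.664×10^5 × 0.5166² / (π² × 1.13×10^11) = 6.375×10^-8 m⁴
I_req = 6.375×10^4 mm⁴
Rectangle, weak axis: I_min = h·b³/12 with h = 165 mm fixed  ⇒  b = (12I/h)^(1/3) = 16.7 mm

b ≈ 16.7 mm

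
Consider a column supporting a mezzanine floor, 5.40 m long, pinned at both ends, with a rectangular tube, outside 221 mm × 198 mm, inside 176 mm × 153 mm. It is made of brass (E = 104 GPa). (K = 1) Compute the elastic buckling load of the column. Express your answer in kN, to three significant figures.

P_cr ≈ 3180 kN

Weak-axis I_min = (h_o·b_o³ − h_i·b_i³)/12 with b_o = 198, b_i = 153.0 mm (shorter outer/inner sides).
I_min = (221×198³ − 176.0×153.0³)/12 = 9.043×10^7 mm⁴
I = 9.043×10^7 mm⁴ = 9.043×10^-5 m⁴
Effective length L_e = K·L = 1 × 5.40 = 5.400 m
P_cr = π²EI / L_e² = π² × 104×10⁹ × 9.043×10^-5 / 5.400² = 3.183×10^6 N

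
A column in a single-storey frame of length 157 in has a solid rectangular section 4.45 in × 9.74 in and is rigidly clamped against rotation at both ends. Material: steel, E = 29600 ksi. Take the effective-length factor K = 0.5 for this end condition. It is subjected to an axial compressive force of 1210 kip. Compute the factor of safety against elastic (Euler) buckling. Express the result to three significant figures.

n ≈ 2.80

Buckling occurs about the weak axis: I_min = h·b³/12 with b = 4.45 in (the shorter side).
I_min = 9.74×4.45³/12 = 71.52 in⁴
Effective length L_e = K·L = 0.5 × 157 = 78.50 in
P_cr = π²EI / L_e² = π² × 29600×10³ × 71.52 / 78.50² = 3.391×10^6 lb
Factor of safety n = P_cr / P = 3390.9 / 1210 = 2.80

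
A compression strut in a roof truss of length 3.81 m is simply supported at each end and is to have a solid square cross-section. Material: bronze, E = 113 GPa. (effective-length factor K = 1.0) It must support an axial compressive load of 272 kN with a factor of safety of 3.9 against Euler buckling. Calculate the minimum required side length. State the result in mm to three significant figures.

a ≈ 113 mm

Required P_cr = n·P = 3.9 × 272 = 1061 kN
L_e = K·L = 1 × 3.81 = 3.810 m
Required I = P_cr·L_e²/(π²E) = 1.061×10^6 × 3.810² / (π² × 1.13×10^11) = 1.381×10^-5 m⁴
I_req = 1.381×10^7 mm⁴
Solid square: I = a⁴/12  ⇒  a = (12I)^(1/4) = (12×1.381×10^7)^(1/4) = 113 mm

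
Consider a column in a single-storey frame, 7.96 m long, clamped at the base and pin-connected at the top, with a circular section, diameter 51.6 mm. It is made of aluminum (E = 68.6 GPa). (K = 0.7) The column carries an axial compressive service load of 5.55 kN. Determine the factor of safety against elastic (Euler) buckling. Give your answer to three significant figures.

I = πd⁴/64 = π×51.6⁴/64 = 3.480×10^5 mm⁴
I = 3.480×10^5 mm⁴ = 3.480×10^-7 m⁴
Effective length L_e = K·L = 0.7 × 7.96 = 5.572 m
P_cr = π²EI / L_e² = π² × 68.6×10⁹ × 3.480×10^-7 / 5.572² = 7.589×10^3 N
Factor of safety n = P_cr / P = 7.5888 / 5.55 = 1.37

n ≈ 1.37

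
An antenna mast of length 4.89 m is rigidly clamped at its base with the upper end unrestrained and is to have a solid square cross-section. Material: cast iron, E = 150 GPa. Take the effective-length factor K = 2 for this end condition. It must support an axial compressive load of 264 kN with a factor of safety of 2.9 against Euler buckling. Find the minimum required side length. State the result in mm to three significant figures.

a ≈ 156 mm

Required P_cr = n·P = 2.9 × 264 = 765.6 kN
L_e = K·L = 2 × 4.89 = 9.780 m
Required I = P_cr·L_e²/(π²E) = 7.656×10^5 × 9.780² / (π² × 1.50×10^11) = 4.946×10^-5 m⁴
I_req = 4.946×10^7 mm⁴
Solid square: I = a⁴/12  ⇒  a = (12I)^(1/4) = (12×4.946×10^7)^(1/4) = 156 mm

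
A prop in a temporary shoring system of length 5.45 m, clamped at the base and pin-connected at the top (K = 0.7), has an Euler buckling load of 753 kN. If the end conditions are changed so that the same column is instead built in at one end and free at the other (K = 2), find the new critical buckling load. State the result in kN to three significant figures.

P_cr ≈ 92.2 kN

P_cr ∝ 1/K², so P_cr,new = P_cr,old × (K_old/K_new)² = 753 × (0.7/2)²
= 753 × 0.1225 = 92.2 kN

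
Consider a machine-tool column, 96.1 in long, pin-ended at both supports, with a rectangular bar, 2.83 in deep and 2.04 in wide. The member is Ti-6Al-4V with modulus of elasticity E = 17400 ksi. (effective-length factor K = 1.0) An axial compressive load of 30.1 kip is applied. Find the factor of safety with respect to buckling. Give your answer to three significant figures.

Buckling occurs about the weak axis: I_min = h·b³/12 with b = 2.04 in (the shorter side).
I_min = 2.83×2.04³/12 = 2.002 in⁴
Effective length L_e = K·L = 1 × 96.1 = 96.10 in
P_cr = π²EI / L_e² = π² × 17400×10³ × 2.002 / 96.10² = 3.723×10^4 lb
Factor of safety n = P_cr / P = 37.230 / 30.1 = 1.24

n ≈ 1.24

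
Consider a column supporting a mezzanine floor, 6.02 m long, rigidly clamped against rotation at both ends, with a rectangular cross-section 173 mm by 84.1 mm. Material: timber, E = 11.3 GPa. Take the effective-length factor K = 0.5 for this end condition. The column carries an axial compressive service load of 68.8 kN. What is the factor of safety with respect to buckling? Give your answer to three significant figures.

Buckling occurs about the weak axis: I_min = h·b³/12 with b = 84.1 mm (the shorter side).
I_min = 173×84.1³/12 = 8.575×10^6 mm⁴
I = 8.575×10^6 mm⁴ = 8.575×10^-6 m⁴
Effective length L_e = K·L = 0.5 × 6.02 = 3.010 m
P_cr = π²EI / L_e² = π² × 11.3×10⁹ × 8.575×10^-6 / 3.010² = 1.056×10^5 N
Factor of safety n = P_cr / P = 105.56 / 68.8 = 1.53

n ≈ 1.53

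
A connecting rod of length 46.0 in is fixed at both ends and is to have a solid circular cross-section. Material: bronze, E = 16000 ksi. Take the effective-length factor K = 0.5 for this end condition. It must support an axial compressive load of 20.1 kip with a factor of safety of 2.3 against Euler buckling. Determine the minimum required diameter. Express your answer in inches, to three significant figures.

d ≈ 1.33 in

Required P_cr = n·P = 2.3 × 20.1 = 46.23 kip
L_e = K·L = 0.5 × 46.0 = 23.00 in
Required I = P_cr·L_e²/(π²E) = 4.623×10^4 × 23.00² / (π² × 1.60×10^7) = 0.1549 in⁴
Solid circle: I = πd⁴/64  ⇒  d = (64I/π)^(1/4) = (64×0.1549/π)^(1/4) = 1.33 in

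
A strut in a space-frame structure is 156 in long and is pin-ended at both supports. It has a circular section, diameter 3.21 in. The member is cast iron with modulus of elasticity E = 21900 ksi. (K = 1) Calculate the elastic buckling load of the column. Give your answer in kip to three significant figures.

I = πd⁴/64 = π×3.21⁴/64 = 5.212 in⁴
Effective length L_e = K·L = 1 × 156 = 156.0 in
P_cr = π²EI / L_e² = π² × 21900×10³ × 5.212 / 156.0² = 4.629×10^4 lb

P_cr ≈ 46.3 kip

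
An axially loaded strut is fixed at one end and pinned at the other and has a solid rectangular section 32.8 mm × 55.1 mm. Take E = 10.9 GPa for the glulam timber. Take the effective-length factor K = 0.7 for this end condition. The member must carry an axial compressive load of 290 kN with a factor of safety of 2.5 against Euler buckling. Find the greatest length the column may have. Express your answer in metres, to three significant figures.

Buckling occurs about the weak axis: I_min = h·b³/12 with b = 32.8 mm (the shorter side).
I_min = 55.1×32.8³/12 = 1.620×10^5 mm⁴
I = 1.620×10^-7 m⁴
Required critical load P_cr = n·P = 2.5 × 290 = 725.0 kN = 7.250×10^5 N
From P_cr = π²EI/(K·L)²:  L = (1/K)·√(π²EI/P_cr) = (1/0.7)·√(π²×1.09×10^10×1.620×10^-7/7.250×10^5)
L = 0.222 m

L_max ≈ 0.222 m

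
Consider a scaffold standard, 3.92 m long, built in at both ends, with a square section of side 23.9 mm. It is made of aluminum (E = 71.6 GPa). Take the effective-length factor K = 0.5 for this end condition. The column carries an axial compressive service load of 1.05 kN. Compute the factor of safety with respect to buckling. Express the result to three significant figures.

I = a⁴/12 = 23.9⁴/12 = 2.719×10^4 mm⁴
I = 2.719×10^4 mm⁴ = 2.719×10^-8 m⁴
Effective length L_e = K·L = 0.5 × 3.92 = 1.960 m
P_cr = π²EI / L_e² = π² × 71.6×10⁹ × 2.719×10^-8 / 1.960² = 5.002×10^3 N
Factor of safety n = P_cr / P = 5.0016 / 1.05 = 4.76

n ≈ 4.76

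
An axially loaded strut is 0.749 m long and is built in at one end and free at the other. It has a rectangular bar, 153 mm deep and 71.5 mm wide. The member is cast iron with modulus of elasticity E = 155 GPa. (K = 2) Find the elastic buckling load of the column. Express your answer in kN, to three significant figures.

P_cr ≈ 3180 kN

Buckling occurs about the weak axis: I_min = h·b³/12 with b = 71.5 mm (the shorter side).
I_min = 153×71.5³/12 = 4.660×10^6 mm⁴
I = 4.660×10^6 mm⁴ = 4.660×10^-6 m⁴
Effective length L_e = K·L = 2 × 0.749 = 1.498 m
P_cr = π²EI / L_e² = π² × 155×10⁹ × 4.660×10^-6 / 1.498² = 3.177×10^6 N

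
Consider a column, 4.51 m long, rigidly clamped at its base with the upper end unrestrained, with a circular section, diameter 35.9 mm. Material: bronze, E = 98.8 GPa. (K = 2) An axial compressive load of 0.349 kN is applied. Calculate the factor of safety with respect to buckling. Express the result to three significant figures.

n ≈ 2.80

I = πd⁴/64 = π×35.9⁴/64 = 8.154×10^4 mm⁴
I = 8.154×10^4 mm⁴ = 8.154×10^-8 m⁴
Effective length L_e = K·L = 2 × 4.51 = 9.020 m
P_cr = π²EI / L_e² = π² × 98.8×10⁹ × 8.154×10^-8 / 9.020² = 977.2 N
Factor of safety n = P_cr / P = 0.97722 / 0.349 = 2.80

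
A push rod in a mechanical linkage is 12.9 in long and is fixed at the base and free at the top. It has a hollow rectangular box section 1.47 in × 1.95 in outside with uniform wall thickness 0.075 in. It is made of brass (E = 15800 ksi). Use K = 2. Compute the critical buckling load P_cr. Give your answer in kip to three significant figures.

Inner dimensions: h_i = 1.95 − 2×0.075 = 1.800 in, b_i = 1.47 − 2×0.075 = 1.320 in
Weak-axis I_min = (h_o·b_o³ − h_i·b_i³)/12 with b_o = 1.47, b_i = 1.320 in (shorter outer/inner sides).
I_min = (1.95×1.47³ − 1.800×1.320³)/12 = 0.1712 in⁴
Effective length L_e = K·L = 2 × 12.9 = 25.80 in
P_cr = π²EI / L_e² = π² × 15800×10³ × 0.1712 / 25.80² = 4.010×10^4 lb

P_cr ≈ 40.1 kip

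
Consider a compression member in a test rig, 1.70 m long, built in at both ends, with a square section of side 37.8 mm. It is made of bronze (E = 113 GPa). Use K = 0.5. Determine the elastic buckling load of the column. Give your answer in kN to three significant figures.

I = a⁴/12 = 37.8⁴/12 = 1.701×10^5 mm⁴
I = 1.701×10^5 mm⁴ = 1.701×10^-7 m⁴
Effective length L_e = K·L = 0.5 × 1.70 = 0.8500 m
P_cr = π²EI / L_e² = π² × 113×10⁹ × 1.701×10^-7 / 0.8500² = 2.626×10^5 N

P_cr ≈ 263 kN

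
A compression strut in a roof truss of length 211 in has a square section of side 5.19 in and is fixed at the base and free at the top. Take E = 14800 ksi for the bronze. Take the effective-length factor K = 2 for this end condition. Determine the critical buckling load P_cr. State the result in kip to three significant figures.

I = a⁴/12 = 5.19⁴/12 = 60.46 in⁴
Effective length L_e = K·L = 2 × 211 = 422.0 in
P_cr = π²EI / L_e² = π² × 14800×10³ × 60.46 / 422.0² = 4.959×10^4 lb

P_cr ≈ 49.6 kip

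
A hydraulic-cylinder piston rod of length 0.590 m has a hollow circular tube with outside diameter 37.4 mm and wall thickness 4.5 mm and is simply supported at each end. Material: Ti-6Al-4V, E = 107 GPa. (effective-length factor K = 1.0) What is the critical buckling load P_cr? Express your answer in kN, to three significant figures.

P_cr ≈ 194 kN

Inner diameter d_i = 37.4 − 2×4.5 = 28.40 mm
I = π(d_o⁴ − d_i⁴)/64 = π(37.4⁴ − 28.40⁴)/64 = 6.411×10^4 mm⁴
I = 6.411×10^4 mm⁴ = 6.411×10^-8 m⁴
Effective length L_e = K·L = 1 × 0.590 = 0.5900 m
P_cr = π²EI / L_e² = π² × 107×10⁹ × 6.411×10^-8 / 0.5900² = 1.945×10^5 N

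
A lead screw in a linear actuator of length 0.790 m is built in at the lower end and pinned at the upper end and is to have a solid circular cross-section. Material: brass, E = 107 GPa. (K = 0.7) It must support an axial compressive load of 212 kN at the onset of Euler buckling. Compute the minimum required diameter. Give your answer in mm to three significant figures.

d ≈ 33.4 mm

L_e = K·L = 0.7 × 0.790 = 0.5530 m
Required I = P_cr·L_e²/(π²E) = 2.120×10^5 × 0.5530² / (π² × 1.07×10^11) = 6.139×10^-8 m⁴
I_req = 6.139×10^4 mm⁴
Solid circle: I = πd⁴/64  ⇒  d = (64I/π)^(1/4) = (64×6.139×10^4/π)^(1/4) = 33.4 mm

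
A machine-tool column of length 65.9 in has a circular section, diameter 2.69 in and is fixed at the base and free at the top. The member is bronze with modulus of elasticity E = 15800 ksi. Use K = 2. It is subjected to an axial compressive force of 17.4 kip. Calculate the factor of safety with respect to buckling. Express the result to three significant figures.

n ≈ 1.33

I = πd⁴/64 = π×2.69⁴/64 = 2.570 in⁴
Effective length L_e = K·L = 2 × 65.9 = 131.8 in
P_cr = π²EI / L_e² = π² × 15800×10³ × 2.570 / 131.8² = 2.307×10^4 lb
Factor of safety n = P_cr / P = 23.073 / 17.4 = 1.33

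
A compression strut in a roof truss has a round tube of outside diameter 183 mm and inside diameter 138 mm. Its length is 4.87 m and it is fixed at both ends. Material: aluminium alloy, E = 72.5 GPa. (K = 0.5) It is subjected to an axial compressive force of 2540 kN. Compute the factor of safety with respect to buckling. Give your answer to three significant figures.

d_o = 183 mm, d_i = 138 mm
I = π(d_o⁴ − d_i⁴)/64 = π(183⁴ − 138.0⁴)/64 = 3.725×10^7 mm⁴
I = 3.725×10^7 mm⁴ = 3.725×10^-5 m⁴
Effective length L_e = K·L = 0.5 × 4.87 = 2.435 m
P_cr = π²EI / L_e² = π² × 72.5×10⁹ × 3.725×10^-5 / 2.435² = 4.495×10^6 N
Factor of safety n = P_cr / P = 4495.3 / 2540 = 1.77

n ≈ 1.77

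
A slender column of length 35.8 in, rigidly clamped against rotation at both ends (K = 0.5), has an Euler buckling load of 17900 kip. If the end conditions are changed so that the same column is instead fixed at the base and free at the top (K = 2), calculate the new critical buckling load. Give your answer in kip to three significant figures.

P_cr ≈ 1120 kip

P_cr ∝ 1/K², so P_cr,new = P_cr,old × (K_old/K_new)² = 17900 × (0.5/2)²
= 17900 × 0.06250 = 1120 kip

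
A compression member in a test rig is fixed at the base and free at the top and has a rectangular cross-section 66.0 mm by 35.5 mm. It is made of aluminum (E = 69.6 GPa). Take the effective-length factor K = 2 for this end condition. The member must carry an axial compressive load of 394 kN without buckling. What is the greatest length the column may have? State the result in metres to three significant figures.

Buckling occurs about the weak axis: I_min = h·b³/12 with b = 35.5 mm (the shorter side).
I_min = 66.0×35.5³/12 = 2.461×10^5 mm⁴
I = 2.461×10^-7 m⁴
At the buckling limit P_cr = P = 3.940×10^5 N
From P_cr = π²EI/(K·L)²:  L = (1/K)·√(π²EI/P_cr) = (1/2)·√(π²×6.96×10^10×2.461×10^-7/3.940×10^5)
L = 0.327 m

L_max ≈ 0.327 m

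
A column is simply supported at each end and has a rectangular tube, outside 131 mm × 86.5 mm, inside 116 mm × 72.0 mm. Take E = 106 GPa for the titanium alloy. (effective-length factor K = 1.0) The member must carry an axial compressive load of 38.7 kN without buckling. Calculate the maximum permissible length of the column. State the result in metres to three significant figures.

Weak-axis I_min = (h_o·b_o³ − h_i·b_i³)/12 with b_o = 86.5, b_i = 72.00 mm (shorter outer/inner sides).
I_min = (131×86.5³ − 116.0×72.00³)/12 = 3.457×10^6 mm⁴
I = 3.457×10^-6 m⁴
At the buckling limit P_cr = P = 3.870×10^4 N
From P_cr = π²EI/(K·L)²:  L = (1/K)·√(π²EI/P_cr) = (1/1)·√(π²×1.06×10^11×3.457×10^-6/3.870×10^4)
L = 9.67 m

L_max ≈ 9.67 m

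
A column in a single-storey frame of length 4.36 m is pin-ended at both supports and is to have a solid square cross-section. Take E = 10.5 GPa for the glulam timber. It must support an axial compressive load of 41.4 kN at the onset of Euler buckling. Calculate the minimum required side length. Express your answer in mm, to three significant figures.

L_e = K·L = 1 × 4.36 = 4.360 m
Required I = P_cr·L_e²/(π²E) = 4.140×10^4 × 4.360² / (π² × 1.05×10^10) = 7.594×10^-6 m⁴
I_req = 7.594×10^6 mm⁴
Solid square: I = a⁴/12  ⇒  a = (12I)^(1/4) = (12×7.594×10^6)^(1/4) = 97.7 mm

a ≈ 97.7 mm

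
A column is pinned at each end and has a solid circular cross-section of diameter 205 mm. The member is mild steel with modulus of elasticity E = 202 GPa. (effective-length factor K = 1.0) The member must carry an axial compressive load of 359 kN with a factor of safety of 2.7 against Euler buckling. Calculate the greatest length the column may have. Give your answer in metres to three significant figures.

I = πd⁴/64 = π×205⁴/64 = 8.669×10^7 mm⁴
I = 8.669×10^-5 m⁴
Required critical load P_cr = n·P = 2.7 × 359 = 969.3 kN = 9.693×10^5 N
From P_cr = π²EI/(K·L)²:  L = (1/K)·√(π²EI/P_cr) = (1/1)·√(π²×2.02×10^11×8.669×10^-5/9.693×10^5)
L = 13.4 m

L_max ≈ 13.4 m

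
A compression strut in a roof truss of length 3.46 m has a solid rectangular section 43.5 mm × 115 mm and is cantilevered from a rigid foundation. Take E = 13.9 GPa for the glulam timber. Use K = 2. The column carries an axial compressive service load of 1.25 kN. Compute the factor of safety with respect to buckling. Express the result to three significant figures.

n ≈ 1.81

Buckling occurs about the weak axis: I_min = h·b³/12 with b = 43.5 mm (the shorter side).
I_min = 115×43.5³/12 = 7.888×10^5 mm⁴
I = 7.888×10^5 mm⁴ = 7.888×10^-7 m⁴
Effective length L_e = K·L = 2 × 3.46 = 6.920 m
P_cr = π²EI / L_e² = π² × 13.9×10⁹ × 7.888×10^-7 / 6.920² = 2.260×10^3 N
Factor of safety n = P_cr / P = 2.2599 / 1.25 = 1.81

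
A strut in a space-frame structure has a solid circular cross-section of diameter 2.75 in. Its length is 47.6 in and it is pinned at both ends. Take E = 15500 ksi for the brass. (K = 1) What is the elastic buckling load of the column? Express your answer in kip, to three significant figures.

I = πd⁴/64 = π×2.75⁴/64 = 2.807 in⁴
Effective length L_e = K·L = 1 × 47.6 = 47.60 in
P_cr = π²EI / L_e² = π² × 15500×10³ × 2.807 / 47.60² = 1.895×10^5 lb

P_cr ≈ 190 kip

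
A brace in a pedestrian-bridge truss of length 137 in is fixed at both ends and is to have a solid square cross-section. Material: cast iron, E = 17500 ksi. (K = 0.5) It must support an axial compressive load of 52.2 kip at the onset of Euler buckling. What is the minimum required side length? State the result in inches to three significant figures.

L_e = K·L = 0.5 × 137 = 68.50 in
Required I = P_cr·L_e²/(π²E) = 5.220×10^4 × 68.50² / (π² × 1.75×10^7) = 1.418 in⁴
Solid square: I = a⁴/12  ⇒  a = (12I)^(1/4) = (12×1.418)^(1/4) = 2.03 in

a ≈ 2.03 in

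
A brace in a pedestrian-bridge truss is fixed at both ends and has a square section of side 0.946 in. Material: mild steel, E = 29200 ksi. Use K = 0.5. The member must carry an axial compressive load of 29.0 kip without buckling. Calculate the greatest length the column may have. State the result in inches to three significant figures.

L_max ≈ 51.5 in

I = a⁴/12 = 0.946⁴/12 = 6.674×10^-2 in⁴
At the buckling limit P_cr = P = 2.900×10^4 lb
From P_cr = π²EI/(K·L)²:  L = (1/K)·√(π²EI/P_cr) = (1/0.5)·√(π²×2.92×10^7×6.674×10^-2/2.900×10^4)
L = 51.5 in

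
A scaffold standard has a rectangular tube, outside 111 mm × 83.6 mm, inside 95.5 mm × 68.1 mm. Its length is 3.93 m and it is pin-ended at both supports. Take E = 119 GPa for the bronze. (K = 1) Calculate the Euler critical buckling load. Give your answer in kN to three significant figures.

Weak-axis I_min = (h_o·b_o³ − h_i·b_i³)/12 with b_o = 83.6, b_i = 68.10 mm (shorter outer/inner sides).
I_min = (111×83.6³ − 95.50×68.10³)/12 = 2.891×10^6 mm⁴
I = 2.891×10^6 mm⁴ = 2.891×10^-6 m⁴
Effective length L_e = K·L = 1 × 3.93 = 3.930 m
P_cr = π²EI / L_e² = π² × 119×10⁹ × 2.891×10^-6 / 3.930² = 2.199×10^5 N

P_cr ≈ 220 kN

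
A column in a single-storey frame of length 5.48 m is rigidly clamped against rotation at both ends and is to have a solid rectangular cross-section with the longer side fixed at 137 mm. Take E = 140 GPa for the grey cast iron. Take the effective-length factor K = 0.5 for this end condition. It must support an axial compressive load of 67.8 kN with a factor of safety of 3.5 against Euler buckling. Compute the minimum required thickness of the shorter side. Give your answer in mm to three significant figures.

b ≈ 48.3 mm

Required P_cr = n·P = 3.5 × 67.8 = 237.3 kN
L_e = K·L = 0.5 × 5.48 = 2.740 m
Required I = P_cr·L_e²/(π²E) = 2.373×10^5 × 2.740² / (π² × 1.40×10^11) = 1.289×10^-6 m⁴
I_req = 1.289×10^6 mm⁴
Rectangle, weak axis: I_min = h·b³/12 with h = 137 mm fixed  ⇒  b = (12I/h)^(1/3) = 48.3 mm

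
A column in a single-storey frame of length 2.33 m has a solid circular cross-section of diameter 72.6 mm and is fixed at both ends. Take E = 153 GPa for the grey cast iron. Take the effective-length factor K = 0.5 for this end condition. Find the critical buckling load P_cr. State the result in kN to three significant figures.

I = πd⁴/64 = π×72.6⁴/64 = 1.364×10^6 mm⁴
I = 1.364×10^6 mm⁴ = 1.364×10^-6 m⁴
Effective length L_e = K·L = 0.5 × 2.33 = 1.165 m
P_cr = π²EI / L_e² = π² × 153×10⁹ × 1.364×10^-6 / 1.165² = 1.517×10^6 N

P_cr ≈ 1520 kN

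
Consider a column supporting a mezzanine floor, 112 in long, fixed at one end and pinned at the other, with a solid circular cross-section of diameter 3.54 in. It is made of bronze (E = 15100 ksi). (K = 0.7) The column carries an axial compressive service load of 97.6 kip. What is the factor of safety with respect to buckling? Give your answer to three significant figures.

n ≈ 1.92

I = πd⁴/64 = π×3.54⁴/64 = 7.709 in⁴
Effective length L_e = K·L = 0.7 × 112 = 78.40 in
P_cr = π²EI / L_e² = π² × 15100×10³ × 7.709 / 78.40² = 1.869×10^5 lb
Factor of safety n = P_cr / P = 186.91 / 97.6 = 1.92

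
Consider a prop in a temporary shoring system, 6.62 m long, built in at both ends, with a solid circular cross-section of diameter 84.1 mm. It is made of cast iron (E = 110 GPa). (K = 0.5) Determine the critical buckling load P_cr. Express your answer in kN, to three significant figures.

P_cr ≈ 243 kN

I = πd⁴/64 = π×84.1⁴/64 = 2.456×10^6 mm⁴
I = 2.456×10^6 mm⁴ = 2.456×10^-6 m⁴
Effective length L_e = K·L = 0.5 × 6.62 = 3.310 m
P_cr = π²EI / L_e² = π² × 110×10⁹ × 2.456×10^-6 / 3.310² = 2.433×10^5 N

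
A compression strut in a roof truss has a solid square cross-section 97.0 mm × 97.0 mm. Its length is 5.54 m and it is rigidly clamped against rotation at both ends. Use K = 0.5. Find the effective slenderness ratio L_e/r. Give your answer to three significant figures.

λ ≈ 98.9

For a square r = a/√12 = 97.0/√12 = 28.00 mm
L_e = K·L = 0.5 × 5.54 m = 2.770 m = 2770.0 mm
λ = L_e / r_min = 2770.0 / 28.00 = 98.9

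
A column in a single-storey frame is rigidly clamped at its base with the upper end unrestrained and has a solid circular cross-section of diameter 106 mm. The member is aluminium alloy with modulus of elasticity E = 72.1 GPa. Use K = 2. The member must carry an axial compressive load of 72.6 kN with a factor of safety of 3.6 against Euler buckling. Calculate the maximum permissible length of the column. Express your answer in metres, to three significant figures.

L_max ≈ 2.05 m

I = πd⁴/64 = π×106⁴/64 = 6.197×10^6 mm⁴
I = 6.197×10^-6 m⁴
Required critical load P_cr = n·P = 3.6 × 72.6 = 261.4 kN = 2.614×10^5 N
From P_cr = π²EI/(K·L)²:  L = (1/K)·√(π²EI/P_cr) = (1/2)·√(π²×7.21×10^10×6.197×10^-6/2.614×10^5)
L = 2.05 m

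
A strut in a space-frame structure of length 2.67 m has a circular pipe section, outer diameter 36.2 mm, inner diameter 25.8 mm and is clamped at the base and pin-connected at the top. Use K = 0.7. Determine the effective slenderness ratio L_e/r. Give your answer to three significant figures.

λ ≈ 168

d_o = 36.2 mm, d_i = 25.8 mm
I = π(d_o⁴ − d_i⁴)/64 = π(36.2⁴ − 25.80⁴)/64 = 6.255×10^4 mm⁴
A = 506.4 mm²;  r_min = √(I/A) = √(6.255×10^4/506.4) = 11.11 mm
L_e = K·L = 0.7 × 2.67 m = 1.869 m = 1869.0 mm
λ = L_e / r_min = 1869.0 / 11.11 = 168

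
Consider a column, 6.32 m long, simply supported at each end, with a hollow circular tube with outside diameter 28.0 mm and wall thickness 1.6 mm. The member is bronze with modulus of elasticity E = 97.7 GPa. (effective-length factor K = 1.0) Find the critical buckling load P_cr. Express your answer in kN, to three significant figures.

Inner diameter d_i = 28.0 − 2×1.6 = 24.80 mm
I = π(d_o⁴ − d_i⁴)/64 = π(28.0⁴ − 24.80⁴)/64 = 1.160×10^4 mm⁴
I = 1.160×10^4 mm⁴ = 1.160×10^-8 m⁴
Effective length L_e = K·L = 1 × 6.32 = 6.320 m
P_cr = π²EI / L_e² = π² × 97.7×10⁹ × 1.160×10^-8 / 6.320² = 280.1 N

P_cr ≈ 0.280 kN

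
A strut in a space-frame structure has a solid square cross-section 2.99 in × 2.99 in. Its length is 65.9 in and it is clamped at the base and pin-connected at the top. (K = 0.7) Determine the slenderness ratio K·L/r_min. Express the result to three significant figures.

For a square r = a/√12 = 2.99/√12 = 0.8631 in
L_e = K·L = 0.7 × 65.9 = 46.13 in
λ = L_e / r_min = 46.130 / 0.8631 = 53.4

λ ≈ 53.4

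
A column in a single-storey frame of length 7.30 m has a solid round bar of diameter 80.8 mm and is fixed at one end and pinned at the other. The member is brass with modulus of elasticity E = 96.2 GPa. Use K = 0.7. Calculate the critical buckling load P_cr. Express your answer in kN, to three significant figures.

P_cr ≈ 76.1 kN

I = πd⁴/64 = π×80.8⁴/64 = 2.092×10^6 mm⁴
I = 2.092×10^6 mm⁴ = 2.092×10^-6 m⁴
Effective length L_e = K·L = 0.7 × 7.30 = 5.110 m
P_cr = π²EI / L_e² = π² × 96.2×10⁹ × 2.092×10^-6 / 5.110² = 7.608×10^4 N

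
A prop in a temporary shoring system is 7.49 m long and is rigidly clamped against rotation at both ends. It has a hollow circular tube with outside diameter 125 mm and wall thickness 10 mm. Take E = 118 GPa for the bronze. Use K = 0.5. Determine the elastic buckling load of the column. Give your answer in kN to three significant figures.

Inner diameter d_i = 125 − 2×10 = 105.0 mm
I = π(d_o⁴ − d_i⁴)/64 = π(125⁴ − 105.0⁴)/64 = 6.018×10^6 mm⁴
I = 6.018×10^6 mm⁴ = 6.018×10^-6 m⁴
Effective length L_e = K·L = 0.5 × 7.49 = 3.745 m
P_cr = π²EI / L_e² = π² × 118×10⁹ × 6.018×10^-6 / 3.745² = 4.997×10^5 N

P_cr ≈ 500 kN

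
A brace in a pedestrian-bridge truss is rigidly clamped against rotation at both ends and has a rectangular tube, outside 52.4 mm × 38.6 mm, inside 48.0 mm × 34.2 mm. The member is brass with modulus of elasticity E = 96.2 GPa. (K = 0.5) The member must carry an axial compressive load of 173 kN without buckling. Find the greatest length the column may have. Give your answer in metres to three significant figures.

L_max ≈ 1.41 m

Weak-axis I_min = (h_o·b_o³ − h_i·b_i³)/12 with b_o = 38.6, b_i = 34.20 mm (shorter outer/inner sides).
I_min = (52.4×38.6³ − 48.00×34.20³)/12 = 9.113×10^4 mm⁴
I = 9.113×10^-8 m⁴
At the buckling limit P_cr = P = 1.730×10^5 N
From P_cr = π²EI/(K·L)²:  L = (1/K)·√(π²EI/P_cr) = (1/0.5)·√(π²×9.62×10^10×9.113×10^-8/1.730×10^5)
L = 1.41 m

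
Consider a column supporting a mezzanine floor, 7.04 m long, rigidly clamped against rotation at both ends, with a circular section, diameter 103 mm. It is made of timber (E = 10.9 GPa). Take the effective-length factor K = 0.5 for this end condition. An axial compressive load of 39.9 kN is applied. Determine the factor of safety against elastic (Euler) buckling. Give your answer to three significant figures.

n ≈ 1.20

I = πd⁴/64 = π×103⁴/64 = 5.525×10^6 mm⁴
I = 5.525×10^6 mm⁴ = 5.525×10^-6 m⁴
Effective length L_e = K·L = 0.5 × 7.04 = 3.520 m
P_cr = π²EI / L_e² = π² × 10.9×10⁹ × 5.525×10^-6 / 3.520² = 4.797×10^4 N
Factor of safety n = P_cr / P = 47.969 / 39.9 = 1.20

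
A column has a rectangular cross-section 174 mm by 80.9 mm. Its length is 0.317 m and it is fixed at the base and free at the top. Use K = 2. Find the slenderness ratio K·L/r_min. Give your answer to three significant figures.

For a rectangle r_min = b/√12 = 80.9/√12 = 23.35 mm
L_e = K·L = 2 × 0.317 m = 0.6340 m = 634.00 mm
λ = L_e / r_min = 634.00 / 23.35 = 27.1

λ ≈ 27.1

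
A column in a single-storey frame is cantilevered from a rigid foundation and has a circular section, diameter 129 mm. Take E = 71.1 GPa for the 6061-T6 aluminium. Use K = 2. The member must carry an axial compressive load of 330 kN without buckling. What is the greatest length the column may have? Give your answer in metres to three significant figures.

I = πd⁴/64 = π×129⁴/64 = 1.359×10^7 mm⁴
I = 1.359×10^-5 m⁴
At the buckling limit P_cr = P = 3.300×10^5 N
From P_cr = π²EI/(K·L)²:  L = (1/K)·√(π²EI/P_cr) = (1/2)·√(π²×7.11×10^10×1.359×10^-5/3.300×10^5)
L = 2.69 m

L_max ≈ 2.69 m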